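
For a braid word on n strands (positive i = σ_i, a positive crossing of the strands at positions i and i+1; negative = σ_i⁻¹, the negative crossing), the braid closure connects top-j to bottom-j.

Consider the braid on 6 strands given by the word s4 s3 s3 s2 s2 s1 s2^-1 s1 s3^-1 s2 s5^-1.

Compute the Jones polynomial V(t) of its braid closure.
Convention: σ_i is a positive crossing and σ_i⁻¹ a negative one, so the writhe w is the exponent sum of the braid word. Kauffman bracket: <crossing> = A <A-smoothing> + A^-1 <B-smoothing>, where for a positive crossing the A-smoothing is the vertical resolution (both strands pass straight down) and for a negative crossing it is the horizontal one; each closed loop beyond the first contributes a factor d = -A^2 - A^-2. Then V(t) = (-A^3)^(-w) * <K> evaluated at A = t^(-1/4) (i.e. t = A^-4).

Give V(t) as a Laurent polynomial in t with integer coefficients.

The presented braid s4 s3 s3 s2 s2 s1 s2^-1 s1 s3^-1 s2 s5^-1 on 6 strands reduces by inverse Markov moves (closure unchanged at each step):
  Destabilize: the word has the form β·s5^-1 where s5^-1 occurs only as the final letter (β ∈ B_5); drop it and the last strand → 5 strands.
Reduced to β = s4 s3 s3 s2 s2 s1 s2^-1 s1 s3^-1 s2 on 5 strands, 10 crossings.
Compute on β:
Braid: s4 s3 s3 s2 s2 s1 s2^-1 s1 s3^-1 s2 on 5 strands, 10 crossings.
Writhe w = (#positive) - (#negative) = 8 - 2 = 6.
Enumerate smoothing states for the bracket polynomial. There are 2^10 = 1024 states.
Each crossing splits two ways (0=vertical, 1=horizontal). The state's weight is A^(#A-smoothings - #B-smoothings) * d^(loops - 1).
Tabulate the states by total A-exponent and number of loops L (A-exp: L × count):
  A^10: L=3 ×1
  A^8: L=2 ×3, L=4 ×7
  A^6: L=1 ×2, L=3 ×29, L=5 ×14
  A^4: L=2 ×39, L=4 ×72, L=6 ×9
  A^2: L=1 ×17, L=3 ×137, L=5 ×54, L=7 ×2
  A^0: L=2 ×109, L=4 ×128, L=6 ×15
  A^-2: L=1 ×30, L=3 ×132, L=5 ×47, L=7 ×1
  A^-4: L=2 ×49, L=4 ×65, L=6 ×6
  A^-6: L=3 ×31, L=5 ×14
  A^-8: L=4 ×9, L=6 ×1
  A^-10: L=5 ×1
Each group contributes A^e * Σ count * d^(L-1):
Powers of d = -A^2 - A^-2: d^2 = A^4 + 2 + A^-4; d^3 = -A^6 - 3*A^2 - 3*A^-2 - A^-6; d^4 = A^8 + 4*A^4 + 6 + 4*A^-4 + A^-8; d^5 = -A^10 - 5*A^6 - 10*A^2 - 10*A^-2 - 5*A^-6 - A^-10; d^6 = A^12 + 6*A^8 + 15*A^4 + 20 + 15*A^-4 + 6*A^-8 + A^-12.
  A^10 * (d^2) = A^14 + 2*A^10 + A^6
  A^8 * (3*d + 7*d^3) = -7*A^14 - 24*A^10 - 24*A^6 - 7*A^2
  A^6 * (2 + 29*d^2 + 14*d^4) = 14*A^14 + 85*A^10 + 144*A^6 + 85*A^2 + 14*A^-2
  A^4 * (39*d + 72*d^3 + 9*d^5) = -9*A^14 - 117*A^10 - 345*A^6 - 345*A^2 - 117*A^-2 - 9*A^-6
  A^2 * (17 + 137*d^2 + 54*d^4 + 2*d^6) = 2*A^14 + 66*A^10 + 383*A^6 + 655*A^2 + 383*A^-2 + 66*A^-6 + 2*A^-10
  A^0 * (109*d + 128*d^3 + 15*d^5) = -15*A^10 - 203*A^6 - 643*A^2 - 643*A^-2 - 203*A^-6 - 15*A^-10
  A^-2 * (30 + 132*d^2 + 47*d^4 + d^6) = A^10 + 53*A^6 + 335*A^2 + 596*A^-2 + 335*A^-6 + 53*A^-10 + A^-14
  A^-4 * (49*d + 65*d^3 + 6*d^5) = -6*A^6 - 95*A^2 - 304*A^-2 - 304*A^-6 - 95*A^-10 - 6*A^-14
  A^-6 * (31*d^2 + 14*d^4) = 14*A^2 + 87*A^-2 + 146*A^-6 + 87*A^-10 + 14*A^-14
  A^-8 * (9*d^3 + d^5) = -A^2 - 14*A^-2 - 37*A^-6 - 37*A^-10 - 14*A^-14 - A^-18
  A^-10 * (d^4) = A^-2 + 4*A^-6 + 6*A^-10 + 4*A^-14 + A^-18
Summing the groups: <K> = A^14 - 2*A^10 + 3*A^6 - 2*A^2 + 3*A^-2 - 2*A^-6 + A^-10 - A^-14
Normalise by the writhe: (-A^3)^(-w) = (-A^3)^(-6) = A^-18, so f(A) = A^-18 * <K> = A^-4 - 2*A^-8 + 3*A^-12 - 2*A^-16 + 3*A^-20 - 2*A^-24 + A^-28 - A^-32.
Substitute A = t^(-1/4), i.e. A^e → t^(-e/4): V(t) = -t^8 + t^7 - 2*t^6 + 3*t^5 - 2*t^4 + 3*t^3 - 2*t^2 + t

Answer: -t^8 + t^7 - 2*t^6 + 3*t^5 - 2*t^4 + 3*t^3 - 2*t^2 + t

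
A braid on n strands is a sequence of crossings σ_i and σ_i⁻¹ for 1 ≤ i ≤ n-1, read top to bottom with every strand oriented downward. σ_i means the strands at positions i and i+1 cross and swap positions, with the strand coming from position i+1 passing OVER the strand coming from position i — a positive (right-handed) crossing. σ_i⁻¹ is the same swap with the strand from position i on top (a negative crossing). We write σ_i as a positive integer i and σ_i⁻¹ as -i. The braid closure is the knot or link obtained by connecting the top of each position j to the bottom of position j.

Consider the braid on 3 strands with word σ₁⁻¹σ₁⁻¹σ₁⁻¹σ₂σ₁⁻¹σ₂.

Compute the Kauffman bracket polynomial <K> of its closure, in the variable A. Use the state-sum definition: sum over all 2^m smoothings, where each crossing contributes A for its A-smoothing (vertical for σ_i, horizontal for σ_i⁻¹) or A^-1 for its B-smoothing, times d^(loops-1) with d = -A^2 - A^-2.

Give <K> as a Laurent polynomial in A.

A^14 - 2*A^10 + 2*A^6 - 2*A^2 + 2*A^-2 - A^-6 + A^-10

Derivation:
Braid: s1^-1 s1^-1 s1^-1 s2 s1^-1 s2 on 3 strands, 6 crossings.
Writhe w = (#positive) - (#negative) = 2 - 4 = -2.
Enumerate smoothing states for the bracket polynomial. There are 2^6 = 64 states.
For each crossing: s=0 is the vertical smoothing, s=1 horizontal. Crossing k contributes A^(sign_k * (1 - 2*s_k)); loop factor d = -A^2 - A^-2.
Tabulate the states by total A-exponent and number of loops L (A-exp: L × count):
  A^6: L=5 ×1
  A^4: L=4 ×6
  A^2: L=3 ×15
  A^0: L=2 ×19, L=4 ×1
  A^-2: L=1 ×11, L=3 ×4
  A^-4: L=2 ×6
  A^-6: L=3 ×1
Each group contributes A^e * Σ count * d^(L-1):
Powers of d = -A^2 - A^-2: d^2 = A^4 + 2 + A^-4; d^3 = -A^6 - 3*A^2 - 3*A^-2 - A^-6; d^4 = A^8 + 4*A^4 + 6 + 4*A^-4 + A^-8.
  A^6 * (d^4) = A^14 + 4*A^10 + 6*A^6 + 4*A^2 + A^-2
  A^4 * (6*d^3) = -6*A^10 - 18*A^6 - 18*A^2 - 6*A^-2
  A^2 * (15*d^2) = 15*A^6 + 30*A^2 + 15*A^-2
  A^0 * (19*d + d^3) = -A^6 - 22*A^2 - 22*A^-2 - A^-6
  A^-2 * (11 + 4*d^2) = 4*A^2 + 19*A^-2 + 4*A^-6
  A^-4 * (6*d) = -6*A^-2 - 6*A^-6
  A^-6 * (d^2) = A^-2 + 2*A^-6 + A^-10
Summing the groups: <K> = A^14 - 2*A^10 + 2*A^6 - 2*A^2 + 2*A^-2 - A^-6 + A^-10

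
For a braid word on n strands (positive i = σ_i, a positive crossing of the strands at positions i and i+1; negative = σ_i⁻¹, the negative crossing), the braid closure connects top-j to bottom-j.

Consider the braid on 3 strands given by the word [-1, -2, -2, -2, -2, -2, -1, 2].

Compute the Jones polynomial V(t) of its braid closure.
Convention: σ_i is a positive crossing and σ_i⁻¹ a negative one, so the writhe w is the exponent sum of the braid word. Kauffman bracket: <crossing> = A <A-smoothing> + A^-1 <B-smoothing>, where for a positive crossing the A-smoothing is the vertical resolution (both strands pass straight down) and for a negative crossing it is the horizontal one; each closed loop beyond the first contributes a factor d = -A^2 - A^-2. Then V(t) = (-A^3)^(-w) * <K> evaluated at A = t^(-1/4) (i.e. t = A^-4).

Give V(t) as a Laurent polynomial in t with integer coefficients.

Braid: s1^-1 s2^-1 s2^-1 s2^-1 s2^-1 s2^-1 s1^-1 s2 on 3 strands, 8 crossings.
Writhe w = (#positive) - (#negative) = 1 - 7 = -6.
Enumerate smoothing states for the bracket polynomial. There are 2^8 = 256 states.
Smooth each crossing (0=||, 1=⌣⌢); contribution A^(Σ sign_k(1-2s_k)) * d^(L-1).
Tabulate the states by total A-exponent and number of loops L (A-exp: L × count):
  A^8: L=6 ×1
  A^6: L=5 ×8
  A^4: L=4 ×25, L=6 ×3
  A^2: L=3 ×40, L=5 ×15, L=7 ×1
  A^0: L=2 ×35, L=4 ×30, L=6 ×5
  A^-2: L=1 ×15, L=3 ×31, L=5 ×10
  A^-4: L=2 ×18, L=4 ×10
  A^-6: L=1 ×2, L=3 ×6
  A^-8: L=2 ×1
Each group contributes A^e * Σ count * d^(L-1):
Powers of d = -A^2 - A^-2: d^2 = A^4 + 2 + A^-4; d^3 = -A^6 - 3*A^2 - 3*A^-2 - A^-6; d^4 = A^8 + 4*A^4 + 6 + 4*A^-4 + A^-8; d^5 = -A^10 - 5*A^6 - 10*A^2 - 10*A^-2 - 5*A^-6 - A^-10; d^6 = A^12 + 6*A^8 + 15*A^4 + 20 + 15*A^-4 + 6*A^-8 + A^-12.
  A^8 * (d^5) = -A^18 - 5*A^14 - 10*A^10 - 10*A^6 - 5*A^2 - A^-2
  A^6 * (8*d^4) = 8*A^14 + 32*A^10 + 48*A^6 + 32*A^2 + 8*A^-2
  A^4 * (25*d^3 + 3*d^5) = -3*A^14 - 40*A^10 - 105*A^6 - 105*A^2 - 40*A^-2 - 3*A^-6
  A^2 * (40*d^2 + 15*d^4 + d^6) = A^14 + 21*A^10 + 115*A^6 + 190*A^2 + 115*A^-2 + 21*A^-6 + A^-10
  A^0 * (35*d + 30*d^3 + 5*d^5) = -5*A^10 - 55*A^6 - 175*A^2 - 175*A^-2 - 55*A^-6 - 5*A^-10
  A^-2 * (15 + 31*d^2 + 10*d^4) = 10*A^6 + 71*A^2 + 137*A^-2 + 71*A^-6 + 10*A^-10
  A^-4 * (18*d + 10*d^3) = -10*A^2 - 48*A^-2 - 48*A^-6 - 10*A^-10
  A^-6 * (2 + 6*d^2) = 6*A^-2 + 14*A^-6 + 6*A^-10
  A^-8 * (d) = -A^-6 - A^-10
Summing the groups: <K> = -A^18 + A^14 - 2*A^10 + 3*A^6 - 2*A^2 + 2*A^-2 - A^-6 + A^-10
Normalise by the writhe: (-A^3)^(-w) = (-A^3)^(6) = A^18, so f(A) = A^18 * <K> = -A^36 + A^32 - 2*A^28 + 3*A^24 - 2*A^20 + 2*A^16 - A^12 + A^8.
Substitute A = t^(-1/4), i.e. A^e → t^(-e/4): V(t) = t^-2 - t^-3 + 2*t^-4 - 2*t^-5 + 3*t^-6 - 2*t^-7 + t^-8 - t^-9

Answer: t^-2 - t^-3 + 2*t^-4 - 2*t^-5 + 3*t^-6 - 2*t^-7 + t^-8 - t^-9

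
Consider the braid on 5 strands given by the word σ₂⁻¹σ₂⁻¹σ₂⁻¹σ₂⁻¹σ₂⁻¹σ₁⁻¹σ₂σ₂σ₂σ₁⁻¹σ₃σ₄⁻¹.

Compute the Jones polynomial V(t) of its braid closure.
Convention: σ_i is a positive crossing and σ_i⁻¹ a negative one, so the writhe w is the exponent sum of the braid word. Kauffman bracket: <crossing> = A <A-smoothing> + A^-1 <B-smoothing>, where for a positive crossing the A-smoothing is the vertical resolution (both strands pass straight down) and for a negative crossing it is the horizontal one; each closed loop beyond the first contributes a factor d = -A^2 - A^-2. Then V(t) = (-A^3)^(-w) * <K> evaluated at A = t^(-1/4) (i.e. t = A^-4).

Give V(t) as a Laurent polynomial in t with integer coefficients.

-1 + 2*t^-1 - 2*t^-2 + 4*t^-3 - 3*t^-4 + 3*t^-5 - 2*t^-6 + t^-7 - t^-8

Derivation:
The presented braid s2^-1 s2^-1 s2^-1 s2^-1 s2^-1 s1^-1 s2 s2 s2 s1^-1 s3 s4^-1 on 5 strands reduces by inverse Markov moves (closure unchanged at each step):
  Destabilize: the word has the form β·s4^-1 where s4^-1 occurs only as the final letter (β ∈ B_4); drop it and the last strand → 4 strands.
  Destabilize: the word has the form β·s3 where s3 occurs only as the final letter (β ∈ B_3); drop it and the last strand → 3 strands.
Reduced to β = s2^-1 s2^-1 s2^-1 s2^-1 s2^-1 s1^-1 s2 s2 s2 s1^-1 on 3 strands, 10 crossings.
Compute on β:
Braid: s2^-1 s2^-1 s2^-1 s2^-1 s2^-1 s1^-1 s2 s2 s2 s1^-1 on 3 strands, 10 crossings.
Writhe w = (#positive) - (#negative) = 3 - 7 = -4.
Computing the Kauffman bracket via state sum. There are 2^10 = 1024 states.
Smooth each crossing (0=||, 1=⌣⌢); contribution A^(Σ sign_k(1-2s_k)) * d^(L-1).
Tabulate the states by total A-exponent and number of loops L (A-exp: L × count):
  A^10: L=6 ×1
  A^8: L=5 ×10
  A^6: L=4 ×35, L=6 ×10
  A^4: L=3 ×60, L=5 ×50, L=7 ×10
  A^2: L=2 ×55, L=4 ×100, L=6 ×50, L=8 ×5
  A^0: L=1 ×25, L=3 ×101, L=5 ×100, L=7 ×25, L=9 ×1
  A^-2: L=2 ×55, L=4 ×100, L=6 ×50, L=8 ×5
  A^-4: L=1 ×6, L=3 ×54, L=5 ×50, L=7 ×10
  A^-6: L=2 ×9, L=4 ×26, L=6 ×10
  A^-8: L=3 ×5, L=5 ×5
  A^-10: L=4 ×1
Each group contributes A^e * Σ count * d^(L-1):
Powers of d = -A^2 - A^-2: d^2 = A^4 + 2 + A^-4; d^3 = -A^6 - 3*A^2 - 3*A^-2 - A^-6; d^4 = A^8 + 4*A^4 + 6 + 4*A^-4 + A^-8; d^5 = -A^10 - 5*A^6 - 10*A^2 - 10*A^-2 - 5*A^-6 - A^-10; d^6 = A^12 + 6*A^8 + 15*A^4 + 20 + 15*A^-4 + 6*A^-8 + A^-12; d^7 = -A^14 - 7*A^10 - 21*A^6 - 35*A^2 - 35*A^-2 - 21*A^-6 - 7*A^-10 - A^-14; d^8 = A^16 + 8*A^12 + 28*A^8 + 56*A^4 + 70 + 56*A^-4 + 28*A^-8 + 8*A^-12 + A^-16.
  A^10 * (d^5) = -A^20 - 5*A^16 - 10*A^12 - 10*A^8 - 5*A^4 - 1
  A^8 * (10*d^4) = 10*A^16 + 40*A^12 + 60*A^8 + 40*A^4 + 10
  A^6 * (35*d^3 + 10*d^5) = -10*A^16 - 85*A^12 - 205*A^8 - 205*A^4 - 85 - 10*A^-4
  A^4 * (60*d^2 + 50*d^4 + 10*d^6) = 10*A^16 + 110*A^12 + 410*A^8 + 620*A^4 + 410 + 110*A^-4 + 10*A^-8
  A^2 * (55*d + 100*d^3 + 50*d^5 + 5*d^7) = -5*A^16 - 85*A^12 - 455*A^8 - 1030*A^4 - 1030 - 455*A^-4 - 85*A^-8 - 5*A^-12
  A^0 * (25 + 101*d^2 + 100*d^4 + 25*d^6 + d^8) = A^16 + 33*A^12 + 278*A^8 + 932*A^4 + 1397 + 932*A^-4 + 278*A^-8 + 33*A^-12 + A^-16
  A^-2 * (55*d + 100*d^3 + 50*d^5 + 5*d^7) = -5*A^12 - 85*A^8 - 455*A^4 - 1030 - 1030*A^-4 - 455*A^-8 - 85*A^-12 - 5*A^-16
  A^-4 * (6 + 54*d^2 + 50*d^4 + 10*d^6) = 10*A^8 + 110*A^4 + 404 + 614*A^-4 + 404*A^-8 + 110*A^-12 + 10*A^-16
  A^-6 * (9*d + 26*d^3 + 10*d^5) = -10*A^4 - 76 - 187*A^-4 - 187*A^-8 - 76*A^-12 - 10*A^-16
  A^-8 * (5*d^2 + 5*d^4) = 5 + 25*A^-4 + 40*A^-8 + 25*A^-12 + 5*A^-16
  A^-10 * (d^3) = -A^-4 - 3*A^-8 - 3*A^-12 - A^-16
Summing the groups: <K> = -A^20 + A^16 - 2*A^12 + 3*A^8 - 3*A^4 + 4 - 2*A^-4 + 2*A^-8 - A^-12
Normalise by the writhe: (-A^3)^(-w) = (-A^3)^(4) = A^12, so f(A) = A^12 * <K> = -A^32 + A^28 - 2*A^24 + 3*A^20 - 3*A^16 + 4*A^12 - 2*A^8 + 2*A^4 - 1.
Substitute A = t^(-1/4), i.e. A^e → t^(-e/4): V(t) = -1 + 2*t^-1 - 2*t^-2 + 4*t^-3 - 3*t^-4 + 3*t^-5 - 2*t^-6 + t^-7 - t^-8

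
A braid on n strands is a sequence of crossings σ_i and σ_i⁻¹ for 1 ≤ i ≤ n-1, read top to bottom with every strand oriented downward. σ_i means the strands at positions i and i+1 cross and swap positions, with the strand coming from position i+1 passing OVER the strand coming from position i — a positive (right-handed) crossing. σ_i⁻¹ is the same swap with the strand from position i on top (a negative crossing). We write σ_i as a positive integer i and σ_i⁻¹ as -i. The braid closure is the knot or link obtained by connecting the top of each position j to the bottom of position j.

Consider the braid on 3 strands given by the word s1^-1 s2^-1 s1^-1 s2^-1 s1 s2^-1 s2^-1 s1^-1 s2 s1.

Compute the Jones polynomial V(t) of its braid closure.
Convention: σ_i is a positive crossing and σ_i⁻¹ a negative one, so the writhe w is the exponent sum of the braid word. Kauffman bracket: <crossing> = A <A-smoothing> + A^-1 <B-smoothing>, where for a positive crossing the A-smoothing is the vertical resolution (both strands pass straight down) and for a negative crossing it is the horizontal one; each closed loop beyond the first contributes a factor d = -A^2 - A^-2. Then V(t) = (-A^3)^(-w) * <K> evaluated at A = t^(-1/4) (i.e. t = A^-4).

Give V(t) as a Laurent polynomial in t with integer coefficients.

The presented braid s1^-1 s2^-1 s1^-1 s2^-1 s1 s2^-1 s2^-1 s1^-1 s2 s1 on 3 strands reduces by inverse Markov moves (closure unchanged at each step):
  Deconjugate: the word is γ·β·γ⁻¹ with γ = s1^-1 s2^-1 (prefix) and γ⁻¹ = s2 s1 (suffix); strip both.
Reduced to β = s1^-1 s2^-1 s1 s2^-1 s2^-1 s1^-1 on 3 strands, 6 crossings.
Compute on β:
Braid: s1^-1 s2^-1 s1 s2^-1 s2^-1 s1^-1 on 3 strands, 6 crossings.
Writhe w = (#positive) - (#negative) = 1 - 5 = -4.
Computing the Kauffman bracket via state sum. There are 2^6 = 64 states.
Smooth each crossing (0=||, 1=⌣⌢); contribution A^(Σ sign_k(1-2s_k)) * d^(L-1).
Tabulate the states by total A-exponent and number of loops L (A-exp: L × count):
  A^6: L=4 ×1
  A^4: L=3 ×6
  A^2: L=2 ×13, L=4 ×2
  A^0: L=1 ×10, L=3 ×10
  A^-2: L=2 ×14, L=4 ×1
  A^-4: L=1 ×3, L=3 ×3
  A^-6: L=2 ×1
Each group contributes A^e * Σ count * d^(L-1):
Powers of d = -A^2 - A^-2: d^2 = A^4 + 2 + A^-4; d^3 = -A^6 - 3*A^2 - 3*A^-2 - A^-6.
  A^6 * (d^3) = -A^12 - 3*A^8 - 3*A^4 - 1
  A^4 * (6*d^2) = 6*A^8 + 12*A^4 + 6
  A^2 * (13*d + 2*d^3) = -2*A^8 - 19*A^4 - 19 - 2*A^-4
  A^0 * (10 + 10*d^2) = 10*A^4 + 30 + 10*A^-4
  A^-2 * (14*d + d^3) = -A^4 - 17 - 17*A^-4 - A^-8
  A^-4 * (3 + 3*d^2) = 3 + 9*A^-4 + 3*A^-8
  A^-6 * (d) = -A^-4 - A^-8
Summing the groups: <K> = -A^12 + A^8 - A^4 + 2 - A^-4 + A^-8
Normalise by the writhe: (-A^3)^(-w) = (-A^3)^(4) = A^12, so f(A) = A^12 * <K> = -A^24 + A^20 - A^16 + 2*A^12 - A^8 + A^4.
Substitute A = t^(-1/4), i.e. A^e → t^(-e/4): V(t) = t^-1 - t^-2 + 2*t^-3 - t^-4 + t^-5 - t^-6

Answer: t^-1 - t^-2 + 2*t^-3 - t^-4 + t^-5 - t^-6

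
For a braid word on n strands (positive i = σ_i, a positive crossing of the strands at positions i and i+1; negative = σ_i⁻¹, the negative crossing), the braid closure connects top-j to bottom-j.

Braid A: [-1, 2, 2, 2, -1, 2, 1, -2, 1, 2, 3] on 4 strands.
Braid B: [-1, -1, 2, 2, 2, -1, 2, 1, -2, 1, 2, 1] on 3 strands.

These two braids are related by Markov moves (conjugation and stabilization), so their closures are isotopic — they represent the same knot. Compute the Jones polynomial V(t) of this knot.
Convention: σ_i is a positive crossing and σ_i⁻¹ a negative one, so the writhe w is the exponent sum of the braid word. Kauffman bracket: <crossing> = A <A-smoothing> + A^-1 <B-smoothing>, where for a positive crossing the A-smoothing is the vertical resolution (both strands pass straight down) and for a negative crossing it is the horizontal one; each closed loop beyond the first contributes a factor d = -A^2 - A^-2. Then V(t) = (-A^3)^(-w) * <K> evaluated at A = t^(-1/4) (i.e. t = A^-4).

-t^8 + t^7 - 2*t^6 + 3*t^5 - 3*t^4 + 4*t^3 - 2*t^2 + 2*t - 1

Derivation:
Markov-equivalent braids have isotopic closures, hence identical knot invariants. Strip the Markov moves from each word to reach a common short braid β, then compute V(t) once on β.
Braid A: s1^-1 s2 s2 s2 s1^-1 s2 s1 s2^-1 s1 s2 s3 on 4 strands reduces by inverse Markov moves (closure unchanged at each step):
  Destabilize: the word has the form β·s3 where s3 occurs only as the final letter (β ∈ B_3); drop it and the last strand → 3 strands.
Reduced to β = s1^-1 s2 s2 s2 s1^-1 s2 s1 s2^-1 s1 s2 on 3 strands, 10 crossings.
Braid B: s1^-1 s1^-1 s2 s2 s2 s1^-1 s2 s1 s2^-1 s1 s2 s1 on 3 strands reduces by inverse Markov moves (closure unchanged at each step):
  Deconjugate: the word is γ·β·γ⁻¹ with γ = s1^-1 (prefix) and γ⁻¹ = s1 (suffix); strip both.
Reduced to β = s1^-1 s2 s2 s2 s1^-1 s2 s1 s2^-1 s1 s2 on 3 strands, 10 crossings.
Both give the same β = s1^-1 s2 s2 s2 s1^-1 s2 s1 s2^-1 s1 s2 on 3 strands, so one state sum suffices:
Braid: s1^-1 s2 s2 s2 s1^-1 s2 s1 s2^-1 s1 s2 on 3 strands, 10 crossings.
Writhe w = (#positive) - (#negative) = 7 - 3 = 4.
State-sum expansion of <K>. There are 2^10 = 1024 states.
Smooth each crossing (0=||, 1=⌣⌢); contribution A^(Σ sign_k(1-2s_k)) * d^(L-1).
Tabulate the states by total A-exponent and number of loops L (A-exp: L × count):
  A^10: L=2 ×1
  A^8: L=1 ×5, L=3 ×5
  A^6: L=2 ×39, L=4 ×6
  A^4: L=1 ×34, L=3 ×85, L=5 ×1
  A^2: L=2 ×138, L=4 ×72
  A^0: L=1 ×48, L=3 ×167, L=5 ×37
  A^-2: L=2 ×91, L=4 ×109, L=6 ×10
  A^-4: L=3 ×82, L=5 ×37, L=7 ×1
  A^-6: L=4 ×40, L=6 ×5
  A^-8: L=5 ×10
  A^-10: L=6 ×1
Each group contributes A^e * Σ count * d^(L-1):
Powers of d = -A^2 - A^-2: d^2 = A^4 + 2 + A^-4; d^3 = -A^6 - 3*A^2 - 3*A^-2 - A^-6; d^4 = A^8 + 4*A^4 + 6 + 4*A^-4 + A^-8; d^5 = -A^10 - 5*A^6 - 10*A^2 - 10*A^-2 - 5*A^-6 - A^-10; d^6 = A^12 + 6*A^8 + 15*A^4 + 20 + 15*A^-4 + 6*A^-8 + A^-12.
  A^10 * (d) = -A^12 - A^8
  A^8 * (5 + 5*d^2) = 5*A^12 + 15*A^8 + 5*A^4
  A^6 * (39*d + 6*d^3) = -6*A^12 - 57*A^8 - 57*A^4 - 6
  A^4 * (34 + 85*d^2 + d^4) = A^12 + 89*A^8 + 210*A^4 + 89 + A^-4
  A^2 * (138*d + 72*d^3) = -72*A^8 - 354*A^4 - 354 - 72*A^-4
  A^0 * (48 + 167*d^2 + 37*d^4) = 37*A^8 + 315*A^4 + 604 + 315*A^-4 + 37*A^-8
  A^-2 * (91*d + 109*d^3 + 10*d^5) = -10*A^8 - 159*A^4 - 518 - 518*A^-4 - 159*A^-8 - 10*A^-12
  A^-4 * (82*d^2 + 37*d^4 + d^6) = A^8 + 43*A^4 + 245 + 406*A^-4 + 245*A^-8 + 43*A^-12 + A^-16
  A^-6 * (40*d^3 + 5*d^5) = -5*A^4 - 65 - 170*A^-4 - 170*A^-8 - 65*A^-12 - 5*A^-16
  A^-8 * (10*d^4) = 10 + 40*A^-4 + 60*A^-8 + 40*A^-12 + 10*A^-16
  A^-10 * (d^5) = -1 - 5*A^-4 - 10*A^-8 - 10*A^-12 - 5*A^-16 - A^-20
Summing the groups: <K> = -A^12 + 2*A^8 - 2*A^4 + 4 - 3*A^-4 + 3*A^-8 - 2*A^-12 + A^-16 - A^-20
Normalise by the writhe: (-A^3)^(-w) = (-A^3)^(-4) = A^-12, so f(A) = A^-12 * <K> = -1 + 2*A^-4 - 2*A^-8 + 4*A^-12 - 3*A^-16 + 3*A^-20 - 2*A^-24 + A^-28 - A^-32.
Substitute A = t^(-1/4), i.e. A^e → t^(-e/4): V(t) = -t^8 + t^7 - 2*t^6 + 3*t^5 - 3*t^4 + 4*t^3 - 2*t^2 + 2*t - 1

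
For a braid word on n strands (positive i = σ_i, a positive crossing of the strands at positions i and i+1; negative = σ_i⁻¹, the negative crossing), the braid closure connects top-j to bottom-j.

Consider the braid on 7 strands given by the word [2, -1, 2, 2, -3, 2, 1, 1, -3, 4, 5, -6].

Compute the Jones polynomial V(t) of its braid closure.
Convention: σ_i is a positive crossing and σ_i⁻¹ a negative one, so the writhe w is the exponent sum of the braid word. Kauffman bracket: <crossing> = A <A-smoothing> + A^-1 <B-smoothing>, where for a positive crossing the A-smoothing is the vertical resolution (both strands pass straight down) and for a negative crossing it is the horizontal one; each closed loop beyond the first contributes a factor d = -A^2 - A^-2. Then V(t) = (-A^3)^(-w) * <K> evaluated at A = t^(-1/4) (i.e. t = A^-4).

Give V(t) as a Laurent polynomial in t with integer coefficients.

t^7 - 2*t^6 + 3*t^5 - 5*t^4 + 5*t^3 - 4*t^2 + 4*t - 2 + t^-1

Derivation:
The presented braid s2 s1^-1 s2 s2 s3^-1 s2 s1 s1 s3^-1 s4 s5 s6^-1 on 7 strands reduces by inverse Markov moves (closure unchanged at each step):
  Destabilize: the word has the form β·s6^-1 where s6^-1 occurs only as the final letter (β ∈ B_6); drop it and the last strand → 6 strands.
  Destabilize: the word has the form β·s5 where s5 occurs only as the final letter (β ∈ B_5); drop it and the last strand → 5 strands.
  Destabilize: the word has the form β·s4 where s4 occurs only as the final letter (β ∈ B_4); drop it and the last strand → 4 strands.
Reduced to β = s2 s1^-1 s2 s2 s3^-1 s2 s1 s1 s3^-1 on 4 strands, 9 crossings.
Compute on β:
Braid: s2 s1^-1 s2 s2 s3^-1 s2 s1 s1 s3^-1 on 4 strands, 9 crossings.
Writhe w = (#positive) - (#negative) = 6 - 3 = 3.
Enumerate smoothing states for the bracket polynomial. There are 2^9 = 512 states.
For each crossing: s=0 is the vertical smoothing, s=1 horizontal. Crossing k contributes A^(sign_k * (1 - 2*s_k)); loop factor d = -A^2 - A^-2.
Tabulate the states by total A-exponent and number of loops L (A-exp: L × count):
  A^9: L=3 ×1
  A^7: L=2 ×6, L=4 ×3
  A^5: L=1 ×11, L=3 ×24, L=5 ×1
  A^3: L=2 ×68, L=4 ×16
  A^1: L=1 ×38, L=3 ×85, L=5 ×3
  A^-1: L=2 ×77, L=4 ×49
  A^-3: L=3 ×69, L=5 ×15
  A^-5: L=4 ×34, L=6 ×2
  A^-7: L=5 ×9
  A^-9: L=6 ×1
Each group contributes A^e * Σ count * d^(L-1):
Powers of d = -A^2 - A^-2: d^2 = A^4 + 2 + A^-4; d^3 = -A^6 - 3*A^2 - 3*A^-2 - A^-6; d^4 = A^8 + 4*A^4 + 6 + 4*A^-4 + A^-8; d^5 = -A^10 - 5*A^6 - 10*A^2 - 10*A^-2 - 5*A^-6 - A^-10.
  A^9 * (d^2) = A^13 + 2*A^9 + A^5
  A^7 * (6*d + 3*d^3) = -3*A^13 - 15*A^9 - 15*A^5 - 3*A
  A^5 * (11 + 24*d^2 + d^4) = A^13 + 28*A^9 + 65*A^5 + 28*A + A^-3
  A^3 * (68*d + 16*d^3) = -16*A^9 - 116*A^5 - 116*A - 16*A^-3
  A^1 * (38 + 85*d^2 + 3*d^4) = 3*A^9 + 97*A^5 + 226*A + 97*A^-3 + 3*A^-7
  A^-1 * (77*d + 49*d^3) = -49*A^5 - 224*A - 224*A^-3 - 49*A^-7
  A^-3 * (69*d^2 + 15*d^4) = 15*A^5 + 129*A + 228*A^-3 + 129*A^-7 + 15*A^-11
  A^-5 * (34*d^3 + 2*d^5) = -2*A^5 - 44*A - 122*A^-3 - 122*A^-7 - 44*A^-11 - 2*A^-15
  A^-7 * (9*d^4) = 9*A + 36*A^-3 + 54*A^-7 + 36*A^-11 + 9*A^-15
  A^-9 * (d^5) = -A - 5*A^-3 - 10*A^-7 - 10*A^-11 - 5*A^-15 - A^-19
Summing the groups: <K> = -A^13 + 2*A^9 - 4*A^5 + 4*A - 5*A^-3 + 5*A^-7 - 3*A^-11 + 2*A^-15 - A^-19
Normalise by the writhe: (-A^3)^(-w) = (-A^3)^(-3) = -A^-9, so f(A) = -A^-9 * <K> = A^4 - 2 + 4*A^-4 - 4*A^-8 + 5*A^-12 - 5*A^-16 + 3*A^-20 - 2*A^-24 + A^-28.
Substitute A = t^(-1/4), i.e. A^e → t^(-e/4): V(t) = t^7 - 2*t^6 + 3*t^5 - 5*t^4 + 5*t^3 - 4*t^2 + 4*t - 2 + t^-1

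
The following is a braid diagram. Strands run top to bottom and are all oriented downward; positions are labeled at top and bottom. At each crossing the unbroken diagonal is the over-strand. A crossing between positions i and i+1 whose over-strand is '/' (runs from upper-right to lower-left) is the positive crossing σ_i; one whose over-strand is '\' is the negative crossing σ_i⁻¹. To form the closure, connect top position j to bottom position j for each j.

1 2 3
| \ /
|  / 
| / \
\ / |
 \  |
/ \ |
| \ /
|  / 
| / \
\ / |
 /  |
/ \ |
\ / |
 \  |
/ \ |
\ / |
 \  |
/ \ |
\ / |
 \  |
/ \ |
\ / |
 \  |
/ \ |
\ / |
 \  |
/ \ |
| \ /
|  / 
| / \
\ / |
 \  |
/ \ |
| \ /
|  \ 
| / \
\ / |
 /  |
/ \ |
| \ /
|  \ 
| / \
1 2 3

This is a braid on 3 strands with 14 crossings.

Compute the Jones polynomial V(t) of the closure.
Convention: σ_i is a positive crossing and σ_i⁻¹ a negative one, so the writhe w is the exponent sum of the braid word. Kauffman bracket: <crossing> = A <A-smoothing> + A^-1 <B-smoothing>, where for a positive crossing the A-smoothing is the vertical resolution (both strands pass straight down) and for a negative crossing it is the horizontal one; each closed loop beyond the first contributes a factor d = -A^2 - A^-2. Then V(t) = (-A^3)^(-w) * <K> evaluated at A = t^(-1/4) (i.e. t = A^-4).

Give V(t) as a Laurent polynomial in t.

Reading the diagram top to bottom ('/'-over between positions i,i+1 = s_i, '\'-over = s_i^-1): braid word = s2 s1^-1 s2 s1 s1^-1 s1^-1 s1^-1 s1^-1 s1^-1 s2 s1^-1 s2^-1 s1 s2^-1.
The presented braid s2 s1^-1 s2 s1 s1^-1 s1^-1 s1^-1 s1^-1 s1^-1 s2 s1^-1 s2^-1 s1 s2^-1 on 3 strands reduces by inverse Markov moves (closure unchanged at each step):
  Deconjugate: the word is γ·β·γ⁻¹ with γ = s2 s1^-1 (prefix) and γ⁻¹ = s1 s2^-1 (suffix); strip both.
  Deconjugate: the word is γ·β·γ⁻¹ with γ = s2 s1 (prefix) and γ⁻¹ = s1^-1 s2^-1 (suffix); strip both.
  Destabilize: the word has the form β·s2 where s2 occurs only as the final letter (β ∈ B_2); drop it and the last strand → 2 strands.
Reduced to β = s1^-1 s1^-1 s1^-1 s1^-1 s1^-1 on 2 strands, 5 crossings.
Compute on β:
Braid: s1^-1 s1^-1 s1^-1 s1^-1 s1^-1 on 2 strands, 5 crossings.
Writhe w = (#positive) - (#negative) = 0 - 5 = -5.
State-sum expansion of <K>. There are 2^5 = 32 states.
For each crossing: s=0 is the vertical smoothing, s=1 horizontal. Crossing k contributes A^(sign_k * (1 - 2*s_k)); loop factor d = -A^2 - A^-2.
  state 00000: A-exp=-5, loops=2, term = A^-5 * d^1
  state 00001: A-exp=-3, loops=1, term = A^-3 * d^0
  state 00010: A-exp=-3, loops=1, term = A^-3 * d^0
  state 00011: A-exp=-1, loops=2, term = A^-1 * d^1
  state 00100: A-exp=-3, loops=1, term = A^-3 * d^0
  state 00101: A-exp=-1, loops=2, term = A^-1 * d^1
  state 00110: A-exp=-1, loops=2, term = A^-1 * d^1
  state 00111: A-exp=+1, loops=3, term = A^1 * d^2
  state 01000: A-exp=-3, loops=1, term = A^-3 * d^0
  state 01001: A-exp=-1, loops=2, term = A^-1 * d^1
  state 01010: A-exp=-1, loops=2, term = A^-1 * d^1
  state 01011: A-exp=+1, loops=3, term = A^1 * d^2
  state 01100: A-exp=-1, loops=2, term = A^-1 * d^1
  state 01101: A-exp=+1, loops=3, term = A^1 * d^2
  state 01110: A-exp=+1, loops=3, term = A^1 * d^2
  state 01111: A-exp=+3, loops=4, term = A^3 * d^3
  state 10000: A-exp=-3, loops=1, term = A^-3 * d^0
  state 10001: A-exp=-1, loops=2, term = A^-1 * d^1
  state 10010: A-exp=-1, loops=2, term = A^-1 * d^1
  state 10011: A-exp=+1, loops=3, term = A^1 * d^2
  state 10100: A-exp=-1, loops=2, term = A^-1 * d^1
  state 10101: A-exp=+1, loops=3, term = A^1 * d^2
  state 10110: A-exp=+1, loops=3, term = A^1 * d^2
  state 10111: A-exp=+3, loops=4, term = A^3 * d^3
  state 11000: A-exp=-1, loops=2, term = A^-1 * d^1
  state 11001: A-exp=+1, loops=3, term = A^1 * d^2
  state 11010: A-exp=+1, loops=3, term = A^1 * d^2
  state 11011: A-exp=+3, loops=4, term = A^3 * d^3
  state 11100: A-exp=+1, loops=3, term = A^1 * d^2
  state 11101: A-exp=+3, loops=4, term = A^3 * d^3
  state 11110: A-exp=+3, loops=4, term = A^3 * d^3
  state 11111: A-exp=+5, loops=5, term = A^5 * d^4
Collect the terms by A-exponent (count of states per loop number):
Powers of d = -A^2 - A^-2: d^2 = A^4 + 2 + A^-4; d^3 = -A^6 - 3*A^2 - 3*A^-2 - A^-6; d^4 = A^8 + 4*A^4 + 6 + 4*A^-4 + A^-8.
  A^5 * (d^4) = A^13 + 4*A^9 + 6*A^5 + 4*A + A^-3
  A^3 * (5*d^3) = -5*A^9 - 15*A^5 - 15*A - 5*A^-3
  A^1 * (10*d^2) = 10*A^5 + 20*A + 10*A^-3
  A^-1 * (10*d) = -10*A - 10*A^-3
  A^-3 * (5) = 5*A^-3
  A^-5 * (d) = -A^-3 - A^-7
Summing the groups: <K> = A^13 - A^9 + A^5 - A - A^-7
Normalise by the writhe: (-A^3)^(-w) = (-A^3)^(5) = -A^15, so f(A) = -A^15 * <K> = -A^28 + A^24 - A^20 + A^16 + A^8.
Substitute A = t^(-1/4), i.e. A^e → t^(-e/4): V(t) = t^-2 + t^-4 - t^-5 + t^-6 - t^-7

Answer: t^-2 + t^-4 - t^-5 + t^-6 - t^-7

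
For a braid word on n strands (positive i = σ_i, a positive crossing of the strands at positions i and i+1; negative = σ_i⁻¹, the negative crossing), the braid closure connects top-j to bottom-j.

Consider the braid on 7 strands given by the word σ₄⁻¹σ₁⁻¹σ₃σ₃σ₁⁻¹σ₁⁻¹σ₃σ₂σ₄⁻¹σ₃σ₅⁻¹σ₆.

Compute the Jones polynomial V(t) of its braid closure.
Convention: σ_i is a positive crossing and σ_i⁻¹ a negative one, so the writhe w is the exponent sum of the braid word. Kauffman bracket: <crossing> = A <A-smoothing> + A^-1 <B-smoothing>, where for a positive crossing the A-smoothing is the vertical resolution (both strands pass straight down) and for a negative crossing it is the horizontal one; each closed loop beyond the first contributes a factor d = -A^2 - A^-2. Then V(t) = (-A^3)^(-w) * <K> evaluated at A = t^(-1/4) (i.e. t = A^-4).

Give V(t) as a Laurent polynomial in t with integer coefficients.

The presented braid s4^-1 s1^-1 s3 s3 s1^-1 s1^-1 s3 s2 s4^-1 s3 s5^-1 s6 on 7 strands reduces by inverse Markov moves (closure unchanged at each step):
  Destabilize: the word has the form β·s6 where s6 occurs only as the final letter (β ∈ B_6); drop it and the last strand → 6 strands.
  Destabilize: the word has the form β·s5^-1 where s5^-1 occurs only as the final letter (β ∈ B_5); drop it and the last strand → 5 strands.
Reduced to β = s4^-1 s1^-1 s3 s3 s1^-1 s1^-1 s3 s2 s4^-1 s3 on 5 strands, 10 crossings.
Compute on β:
Braid: s4^-1 s1^-1 s3 s3 s1^-1 s1^-1 s3 s2 s4^-1 s3 on 5 strands, 10 crossings.
Writhe w = (#positive) - (#negative) = 5 - 5 = 0.
Enumerate smoothing states for the bracket polynomial. There are 2^10 = 1024 states.
For each crossing: s=0 is the vertical smoothing, s=1 horizontal. Crossing k contributes A^(sign_k * (1 - 2*s_k)); loop factor d = -A^2 - A^-2.
Tabulate the states by total A-exponent and number of loops L (A-exp: L × count):
  A^10: L=6 ×1
  A^8: L=5 ×10
  A^6: L=4 ×41, L=6 ×4
  A^4: L=3 ×83, L=5 ×36, L=7 ×1
  A^2: L=2 ×84, L=4 ×107, L=6 ×19
  A^0: L=1 ×33, L=3 ×143, L=5 ×70, L=7 ×6
  A^-2: L=2 ×68, L=4 ×116, L=6 ×25, L=8 ×1
  A^-4: L=3 ×64, L=5 ×52, L=7 ×4
  A^-6: L=4 ×33, L=6 ×12
  A^-8: L=5 ×9, L=7 ×1
  A^-10: L=6 ×1
Each group contributes A^e * Σ count * d^(L-1):
Powers of d = -A^2 - A^-2: d^2 = A^4 + 2 + A^-4; d^3 = -A^6 - 3*A^2 - 3*A^-2 - A^-6; d^4 = A^8 + 4*A^4 + 6 + 4*A^-4 + A^-8; d^5 = -A^10 - 5*A^6 - 10*A^2 - 10*A^-2 - 5*A^-6 - A^-10; d^6 = A^12 + 6*A^8 + 15*A^4 + 20 + 15*A^-4 + 6*A^-8 + A^-12; d^7 = -A^14 - 7*A^10 - 21*A^6 - 35*A^2 - 35*A^-2 - 21*A^-6 - 7*A^-10 - A^-14.
  A^10 * (d^5) = -A^20 - 5*A^16 - 10*A^12 - 10*A^8 - 5*A^4 - 1
  A^8 * (10*d^4) = 10*A^16 + 40*A^12 + 60*A^8 + 40*A^4 + 10
  A^6 * (41*d^3 + 4*d^5) = -4*A^16 - 61*A^12 - 163*A^8 - 163*A^4 - 61 - 4*A^-4
  A^4 * (83*d^2 + 36*d^4 + d^6) = A^16 + 42*A^12 + 242*A^8 + 402*A^4 + 242 + 42*A^-4 + A^-8
  A^2 * (84*d + 107*d^3 + 19*d^5) = -19*A^12 - 202*A^8 - 595*A^4 - 595 - 202*A^-4 - 19*A^-8
  A^0 * (33 + 143*d^2 + 70*d^4 + 6*d^6) = 6*A^12 + 106*A^8 + 513*A^4 + 859 + 513*A^-4 + 106*A^-8 + 6*A^-12
  A^-2 * (68*d + 116*d^3 + 25*d^5 + d^7) = -A^12 - 32*A^8 - 262*A^4 - 701 - 701*A^-4 - 262*A^-8 - 32*A^-12 - A^-16
  A^-4 * (64*d^2 + 52*d^4 + 4*d^6) = 4*A^8 + 76*A^4 + 332 + 520*A^-4 + 332*A^-8 + 76*A^-12 + 4*A^-16
  A^-6 * (33*d^3 + 12*d^5) = -12*A^4 - 93 - 219*A^-4 - 219*A^-8 - 93*A^-12 - 12*A^-16
  A^-8 * (9*d^4 + d^6) = A^4 + 15 + 51*A^-4 + 74*A^-8 + 51*A^-12 + 15*A^-16 + A^-20
  A^-10 * (d^5) = -1 - 5*A^-4 - 10*A^-8 - 10*A^-12 - 5*A^-16 - A^-20
Summing the groups: <K> = -A^20 + 2*A^16 - 3*A^12 + 5*A^8 - 5*A^4 + 6 - 5*A^-4 + 3*A^-8 - 2*A^-12 + A^-16
Normalise by the writhe: (-A^3)^(-w) = (-A^3)^(0) = 1, so f(A) = 1 * <K> = -A^20 + 2*A^16 - 3*A^12 + 5*A^8 - 5*A^4 + 6 - 5*A^-4 + 3*A^-8 - 2*A^-12 + A^-16.
Substitute A = t^(-1/4), i.e. A^e → t^(-e/4): V(t) = t^4 - 2*t^3 + 3*t^2 - 5*t + 6 - 5*t^-1 + 5*t^-2 - 3*t^-3 + 2*t^-4 - t^-5

Answer: t^4 - 2*t^3 + 3*t^2 - 5*t + 6 - 5*t^-1 + 5*t^-2 - 3*t^-3 + 2*t^-4 - t^-5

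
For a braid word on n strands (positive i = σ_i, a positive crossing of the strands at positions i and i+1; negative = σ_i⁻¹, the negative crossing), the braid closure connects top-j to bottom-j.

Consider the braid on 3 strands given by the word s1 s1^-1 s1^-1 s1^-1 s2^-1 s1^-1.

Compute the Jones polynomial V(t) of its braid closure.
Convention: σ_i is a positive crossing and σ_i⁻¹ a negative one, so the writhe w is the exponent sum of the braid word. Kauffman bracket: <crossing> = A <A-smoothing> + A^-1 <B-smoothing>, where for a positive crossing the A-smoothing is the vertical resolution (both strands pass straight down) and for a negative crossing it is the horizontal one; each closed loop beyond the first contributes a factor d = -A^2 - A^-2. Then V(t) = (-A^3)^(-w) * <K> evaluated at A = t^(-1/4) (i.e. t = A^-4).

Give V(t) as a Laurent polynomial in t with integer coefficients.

t^-1 + t^-3 - t^-4

Derivation:
The presented braid s1 s1^-1 s1^-1 s1^-1 s2^-1 s1^-1 on 3 strands reduces by inverse Markov moves (closure unchanged at each step):
  Deconjugate: the word is γ·β·γ⁻¹ with γ = s1 (prefix) and γ⁻¹ = s1^-1 (suffix); strip both.
  Destabilize: the word has the form β·s2^-1 where s2^-1 occurs only as the final letter (β ∈ B_2); drop it and the last strand → 2 strands.
Reduced to β = s1^-1 s1^-1 s1^-1 on 2 strands, 3 crossings.
Compute on β:
Braid: s1^-1 s1^-1 s1^-1 on 2 strands, 3 crossings.
Writhe w = (#positive) - (#negative) = 0 - 3 = -3.
Computing the Kauffman bracket via state sum. There are 2^3 = 8 states.
For each crossing: s=0 is the vertical smoothing, s=1 horizontal. Crossing k contributes A^(sign_k * (1 - 2*s_k)); loop factor d = -A^2 - A^-2.
  state 000: A-exp=-3, loops=2, term = A^-3 * d^1
  state 001: A-exp=-1, loops=1, term = A^-1 * d^0
  state 010: A-exp=-1, loops=1, term = A^-1 * d^0
  state 011: A-exp=+1, loops=2, term = A^1 * d^1
  state 100: A-exp=-1, loops=1, term = A^-1 * d^0
  state 101: A-exp=+1, loops=2, term = A^1 * d^1
  state 110: A-exp=+1, loops=2, term = A^1 * d^1
  state 111: A-exp=+3, loops=3, term = A^3 * d^2
Collect the terms by A-exponent (count of states per loop number):
Powers of d = -A^2 - A^-2: d^2 = A^4 + 2 + A^-4.
  A^3 * (d^2) = A^7 + 2*A^3 + A^-1
  A^1 * (3*d) = -3*A^3 - 3*A^-1
  A^-1 * (3) = 3*A^-1
  A^-3 * (d) = -A^-1 - A^-5
Summing the groups: <K> = A^7 - A^3 - A^-5
Normalise by the writhe: (-A^3)^(-w) = (-A^3)^(3) = -A^9, so f(A) = -A^9 * <K> = -A^16 + A^12 + A^4.
Substitute A = t^(-1/4), i.e. A^e → t^(-e/4): V(t) = t^-1 + t^-3 - t^-4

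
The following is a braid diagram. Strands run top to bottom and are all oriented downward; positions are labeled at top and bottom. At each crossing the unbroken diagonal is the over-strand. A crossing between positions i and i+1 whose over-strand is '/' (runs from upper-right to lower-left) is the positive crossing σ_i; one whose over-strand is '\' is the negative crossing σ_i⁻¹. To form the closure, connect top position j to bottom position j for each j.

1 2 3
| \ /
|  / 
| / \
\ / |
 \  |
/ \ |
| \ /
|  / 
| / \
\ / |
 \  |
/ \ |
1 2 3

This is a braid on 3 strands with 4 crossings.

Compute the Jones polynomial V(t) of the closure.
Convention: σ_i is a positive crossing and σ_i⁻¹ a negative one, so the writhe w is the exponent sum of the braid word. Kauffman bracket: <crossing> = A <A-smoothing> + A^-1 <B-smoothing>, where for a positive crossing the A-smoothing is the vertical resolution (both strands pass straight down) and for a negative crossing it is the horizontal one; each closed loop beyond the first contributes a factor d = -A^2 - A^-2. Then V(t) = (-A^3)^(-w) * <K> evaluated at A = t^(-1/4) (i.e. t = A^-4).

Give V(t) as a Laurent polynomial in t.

Reading the diagram top to bottom ('/'-over between positions i,i+1 = s_i, '\'-over = s_i^-1): braid word = s2 s1^-1 s2 s1^-1.
Braid: s2 s1^-1 s2 s1^-1 on 3 strands, 4 crossings.
Writhe w = (#positive) - (#negative) = 2 - 2 = 0.
State-sum expansion of <K>. There are 2^4 = 16 states.
Each crossing splits two ways (0=vertical, 1=horizontal). The state's weight is A^(#A-smoothings - #B-smoothings) * d^(loops - 1).
  state 0000: A-exp=+0, loops=3, term = A^0 * d^2
  state 0001: A-exp=+2, loops=2, term = A^2 * d^1
  state 0010: A-exp=-2, loops=2, term = A^-2 * d^1
  state 0011: A-exp=+0, loops=1, term = A^0 * d^0
  state 0100: A-exp=+2, loops=2, term = A^2 * d^1
  state 0101: A-exp=+4, loops=3, term = A^4 * d^2
  state 0110: A-exp=+0, loops=1, term = A^0 * d^0
  state 0111: A-exp=+2, loops=2, term = A^2 * d^1
  state 1000: A-exp=-2, loops=2, term = A^-2 * d^1
  state 1001: A-exp=+0, loops=1, term = A^0 * d^0
  state 1010: A-exp=-4, loops=3, term = A^-4 * d^2
  state 1011: A-exp=-2, loops=2, term = A^-2 * d^1
  state 1100: A-exp=+0, loops=1, term = A^0 * d^0
  state 1101: A-exp=+2, loops=2, term = A^2 * d^1
  state 1110: A-exp=-2, loops=2, term = A^-2 * d^1
  state 1111: A-exp=+0, loops=1, term = A^0 * d^0
Collect the terms by A-exponent (count of states per loop number):
Powers of d = -A^2 - A^-2: d^2 = A^4 + 2 + A^-4.
  A^4 * (d^2) = A^8 + 2*A^4 + 1
  A^2 * (4*d) = -4*A^4 - 4
  A^0 * (5 + d^2) = A^4 + 7 + A^-4
  A^-2 * (4*d) = -4 - 4*A^-4
  A^-4 * (d^2) = 1 + 2*A^-4 + A^-8
Summing the groups: <K> = A^8 - A^4 + 1 - A^-4 + A^-8
Normalise by the writhe: (-A^3)^(-w) = (-A^3)^(0) = 1, so f(A) = 1 * <K> = A^8 - A^4 + 1 - A^-4 + A^-8.
Substitute A = t^(-1/4), i.e. A^e → t^(-e/4): V(t) = t^2 - t + 1 - t^-1 + t^-2

Answer: t^2 - t + 1 - t^-1 + t^-2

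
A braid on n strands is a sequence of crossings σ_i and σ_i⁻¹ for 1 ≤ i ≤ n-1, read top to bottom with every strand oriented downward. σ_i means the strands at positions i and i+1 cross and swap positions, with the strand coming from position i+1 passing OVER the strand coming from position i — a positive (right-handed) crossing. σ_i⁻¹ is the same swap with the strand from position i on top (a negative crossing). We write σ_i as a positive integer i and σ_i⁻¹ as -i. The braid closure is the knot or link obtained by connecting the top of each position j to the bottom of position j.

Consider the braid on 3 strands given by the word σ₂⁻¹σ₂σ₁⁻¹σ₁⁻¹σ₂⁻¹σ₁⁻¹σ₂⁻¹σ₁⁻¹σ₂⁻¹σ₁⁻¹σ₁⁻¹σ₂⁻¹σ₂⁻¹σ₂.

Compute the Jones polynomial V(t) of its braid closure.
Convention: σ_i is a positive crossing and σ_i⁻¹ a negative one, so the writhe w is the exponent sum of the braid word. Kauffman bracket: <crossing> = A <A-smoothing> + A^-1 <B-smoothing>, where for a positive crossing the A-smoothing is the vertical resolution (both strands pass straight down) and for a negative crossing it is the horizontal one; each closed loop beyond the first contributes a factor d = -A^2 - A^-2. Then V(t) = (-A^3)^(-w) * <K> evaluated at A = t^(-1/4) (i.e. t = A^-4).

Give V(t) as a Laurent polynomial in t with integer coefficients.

t^-4 + t^-6 - t^-10

Derivation:
The presented braid s2^-1 s2 s1^-1 s1^-1 s2^-1 s1^-1 s2^-1 s1^-1 s2^-1 s1^-1 s1^-1 s2^-1 s2^-1 s2 on 3 strands reduces by inverse Markov moves (closure unchanged at each step):
  Deconjugate: the word is γ·β·γ⁻¹ with γ = s2^-1 (prefix) and γ⁻¹ = s2 (suffix); strip both.
  Deconjugate: the word is γ·β·γ⁻¹ with γ = s2 (prefix) and γ⁻¹ = s2^-1 (suffix); strip both.
Reduced to β = s1^-1 s1^-1 s2^-1 s1^-1 s2^-1 s1^-1 s2^-1 s1^-1 s1^-1 s2^-1 on 3 strands, 10 crossings.
Compute on β:
Braid: s1^-1 s1^-1 s2^-1 s1^-1 s2^-1 s1^-1 s2^-1 s1^-1 s1^-1 s2^-1 on 3 strands, 10 crossings.
Writhe w = (#positive) - (#negative) = 0 - 10 = -10.
Enumerate smoothing states for the bracket polynomial. There are 2^10 = 1024 states.
Each crossing splits two ways (0=vertical, 1=horizontal). The state's weight is A^(#A-smoothings - #B-smoothings) * d^(loops - 1).
Tabulate the states by total A-exponent and number of loops L (A-exp: L × count):
  A^10: L=3 ×1
  A^8: L=2 ×4, L=4 ×6
  A^6: L=1 ×4, L=3 ×30, L=5 ×11
  A^4: L=2 ×48, L=4 ×65, L=6 ×7
  A^2: L=1 ×24, L=3 ×140, L=5 ×45, L=7 ×1
  A^0: L=2 ×129, L=4 ×117, L=6 ×6
  A^-2: L=1 ×43, L=3 ×151, L=5 ×16
  A^-4: L=2 ×96, L=4 ×24
  A^-6: L=1 ×24, L=3 ×21
  A^-8: L=2 ×10
  A^-10: L=3 ×1
Each group contributes A^e * Σ count * d^(L-1):
Powers of d = -A^2 - A^-2: d^2 = A^4 + 2 + A^-4; d^3 = -A^6 - 3*A^2 - 3*A^-2 - A^-6; d^4 = A^8 + 4*A^4 + 6 + 4*A^-4 + A^-8; d^5 = -A^10 - 5*A^6 - 10*A^2 - 10*A^-2 - 5*A^-6 - A^-10; d^6 = A^12 + 6*A^8 + 15*A^4 + 20 + 15*A^-4 + 6*A^-8 + A^-12.
  A^10 * (d^2) = A^14 + 2*A^10 + A^6
  A^8 * (4*d + 6*d^3) = -6*A^14 - 22*A^10 - 22*A^6 - 6*A^2
  A^6 * (4 + 30*d^2 + 11*d^4) = 11*A^14 + 74*A^10 + 130*A^6 + 74*A^2 + 11*A^-2
  A^4 * (48*d + 65*d^3 + 7*d^5) = -7*A^14 - 100*A^10 - 313*A^6 - 313*A^2 - 100*A^-2 - 7*A^-6
  A^2 * (24 + 140*d^2 + 45*d^4 + d^6) = A^14 + 51*A^10 + 335*A^6 + 594*A^2 + 335*A^-2 + 51*A^-6 + A^-10
  A^0 * (129*d + 117*d^3 + 6*d^5) = -6*A^10 - 147*A^6 - 540*A^2 - 540*A^-2 - 147*A^-6 - 6*A^-10
  A^-2 * (43 + 151*d^2 + 16*d^4) = 16*A^6 + 215*A^2 + 441*A^-2 + 215*A^-6 + 16*A^-10
  A^-4 * (96*d + 24*d^3) = -24*A^2 - 168*A^-2 - 168*A^-6 - 24*A^-10
  A^-6 * (24 + 21*d^2) = 21*A^-2 + 66*A^-6 + 21*A^-10
  A^-8 * (10*d) = -10*A^-6 - 10*A^-10
  A^-10 * (d^2) = A^-6 + 2*A^-10 + A^-14
Summing the groups: <K> = -A^10 + A^-6 + A^-14
Normalise by the writhe: (-A^3)^(-w) = (-A^3)^(10) = A^30, so f(A) = A^30 * <K> = -A^40 + A^24 + A^16.
Substitute A = t^(-1/4), i.e. A^e → t^(-e/4): V(t) = t^-4 + t^-6 - t^-10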